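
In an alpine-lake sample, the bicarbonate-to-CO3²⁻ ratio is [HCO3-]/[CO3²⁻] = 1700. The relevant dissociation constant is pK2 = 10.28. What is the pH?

pH = 7.05

From K2 = [H⁺][CO3²⁻]/[HCO3-]:  pH = pK2 − log₁₀([HCO3-]/[CO3²⁻])
log₁₀(1700) = +3.230
pH = 10.28 − (+3.230) = 7.05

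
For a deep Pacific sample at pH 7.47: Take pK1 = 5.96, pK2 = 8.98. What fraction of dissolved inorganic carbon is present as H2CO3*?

α₀ = 1 / (1 + K1/[H⁺] + K1K2/[H⁺]²) = 1 / (1 + 10^+1.51 + 10^+0.00)
   = 1 / (1 + 32.359 + 1.0000) = 1/34.359 = 0.02910

α₀ = 0.0291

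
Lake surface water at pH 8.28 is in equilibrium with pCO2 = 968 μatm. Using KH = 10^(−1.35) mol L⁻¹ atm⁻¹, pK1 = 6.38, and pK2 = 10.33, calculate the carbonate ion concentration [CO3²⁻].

[CO3²⁻] = 0.0306 mmol/L

[CO2*] = KH · pCO2 = 10^(−1.35) × 968×10^-6 = 4.324×10^-5 mol/L
α₀ = 1/(1 + K1/[H⁺] + K1K2/[H⁺]²) = 1/(1 + 10^+1.90 + 10^-0.15) = 0.01232
DIC = [CO2*]/α₀ = 4.324×10^-5 / 0.01232 = 3.508 mmol/L
[CO3²⁻] = α₂·DIC; α₂ = 0.008725, so [CO3²⁻] = 0.008725 × 3.508 = 0.0306 mmol/L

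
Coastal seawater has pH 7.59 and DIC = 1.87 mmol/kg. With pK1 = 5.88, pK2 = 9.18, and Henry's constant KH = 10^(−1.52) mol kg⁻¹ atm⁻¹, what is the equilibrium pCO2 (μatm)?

pCO2 = 1160 μatm

α₀ = 1 / (1 + K1/[H⁺] + K1K2/[H⁺]²) = 1 / (1 + 10^+1.71 + 10^+0.12)
   = 1 / (1 + 51.286 + 1.3183) = 1/53.604 = 0.01866
[CO2*] = α₀ × DIC = 0.01866 × 1.87 = 0.03489 mmol/kg
pCO2 = [CO2*]/KH = 3.489×10^-5 / 3.020×10^-2 = 1160 μatm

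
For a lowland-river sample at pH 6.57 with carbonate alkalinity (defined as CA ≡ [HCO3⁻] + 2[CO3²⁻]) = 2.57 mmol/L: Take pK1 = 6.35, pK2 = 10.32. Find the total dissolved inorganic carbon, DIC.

CA = [HCO3⁻] + 2[CO3²⁻] = (α₁ + 2α₂)·DIC
At pH 6.57: [H⁺]/K1 = 10^-0.22 = 0.60256, K2/[H⁺] = 10^-3.75 = 0.00017783
α₁ = 1/(1 + 0.60256 + 0.00017783) = 1/1.6027 = 0.6239; α₂ = α₁·K2/[H⁺] = 0.0001110
α₁ + 2α₂ = 0.6242
DIC = CA / (α₁ + 2α₂) = 2.57 / 0.6242 = 4.12 mmol/L

DIC = 4.12 mmol/L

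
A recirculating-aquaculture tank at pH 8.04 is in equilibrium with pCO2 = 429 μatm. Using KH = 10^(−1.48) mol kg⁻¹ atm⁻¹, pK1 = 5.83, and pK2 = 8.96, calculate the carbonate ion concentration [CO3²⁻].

[CO2*] = KH · pCO2 = 10^(−1.48) × 429×10^-6 = 1.421×10^-5 mol/kg
α₀ = 1/(1 + K1/[H⁺] + K1K2/[H⁺]²) = 1/(1 + 10^+2.21 + 10^+1.29) = 0.005474
DIC = [CO2*]/α₀ = 1.421×10^-5 / 0.005474 = 2.595 mmol/kg
[CO3²⁻] = α₂·DIC; α₂ = 0.1067, so [CO3²⁻] = 0.1067 × 2.595 = 0.277 mmol/kg

[CO3²⁻] = 0.277 mmol/kg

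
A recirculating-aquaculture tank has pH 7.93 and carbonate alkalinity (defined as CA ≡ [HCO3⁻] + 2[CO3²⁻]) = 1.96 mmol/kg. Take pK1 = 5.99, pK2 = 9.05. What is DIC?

CA = [HCO3⁻] + 2[CO3²⁻] = (α₁ + 2α₂)·DIC
At pH 7.93: [H⁺]/K1 = 10^-1.94 = 0.011482, K2/[H⁺] = 10^-1.12 = 0.075858
α₁ = 1/(1 + 0.011482 + 0.075858) = 1/1.0873 = 0.9197; α₂ = α₁·K2/[H⁺] = 0.06976
α₁ + 2α₂ = 1.0592
DIC = CA / (α₁ + 2α₂) = 1.96 / 1.0592 = 1.85 mmol/kg

DIC = 1.85 mmol/kg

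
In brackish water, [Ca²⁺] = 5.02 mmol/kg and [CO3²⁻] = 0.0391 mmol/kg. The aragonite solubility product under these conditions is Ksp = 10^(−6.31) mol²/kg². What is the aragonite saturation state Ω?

Ksp = 10^(−6.31) = 4.898×10^-7
Ω = [Ca²⁺][CO3²⁻]/Ksp = (5.02×10^-3)(0.0391×10^-3) / 4.898×10^-7 = 0.401

Ω = 0.401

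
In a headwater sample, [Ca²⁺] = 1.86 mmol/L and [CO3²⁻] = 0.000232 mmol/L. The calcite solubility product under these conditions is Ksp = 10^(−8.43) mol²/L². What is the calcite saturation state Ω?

Ω = 0.116

Ksp = 10^(−8.43) = 3.715×10^-9
Ω = [Ca²⁺][CO3²⁻]/Ksp = (1.86×10^-3)(0.000232×10^-3) / 3.715×10^-9 = 0.116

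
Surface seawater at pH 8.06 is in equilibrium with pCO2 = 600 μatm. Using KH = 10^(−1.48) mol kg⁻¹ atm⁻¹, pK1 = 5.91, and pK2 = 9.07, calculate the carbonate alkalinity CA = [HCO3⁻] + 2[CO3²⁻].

CA = 3.35 mmol/kg

[CO2*] = KH · pCO2 = 10^(−1.48) × 600×10^-6 = 1.987×10^-5 mol/kg
α₀ = 1/(1 + K1/[H⁺] + K1K2/[H⁺]²) = 1/(1 + 10^+2.15 + 10^+1.14) = 0.006408
DIC = [CO2*]/α₀ = 1.987×10^-5 / 0.006408 = 3.101 mmol/kg
CA = (α₁ + 2α₂)·DIC = (0.9051 + 2×0.08845) × 3.101 = 3.35 mmol/kg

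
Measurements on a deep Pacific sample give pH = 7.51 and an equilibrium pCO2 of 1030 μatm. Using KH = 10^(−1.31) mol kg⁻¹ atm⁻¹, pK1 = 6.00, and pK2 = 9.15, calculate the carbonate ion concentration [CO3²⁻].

[CO3²⁻] = 0.0374 mmol/kg

[CO2*] = KH · pCO2 = 10^(−1.31) × 1030×10^-6 = 5.045×10^-5 mol/kg
α₀ = 1/(1 + K1/[H⁺] + K1K2/[H⁺]²) = 1/(1 + 10^+1.51 + 10^-0.13) = 0.02932
DIC = [CO2*]/α₀ = 5.045×10^-5 / 0.02932 = 1.720 mmol/kg
[CO3²⁻] = α₂·DIC; α₂ = 0.02174, so [CO3²⁻] = 0.02174 × 1.720 = 0.0374 mmol/kg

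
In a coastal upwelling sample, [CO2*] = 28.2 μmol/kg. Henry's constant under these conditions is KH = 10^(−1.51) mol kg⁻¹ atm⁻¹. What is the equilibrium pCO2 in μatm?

pCO2 = 913 μatm

KH = 10^(−1.51) = 3.090×10^-2 mol kg⁻¹ atm⁻¹
pCO2 = [CO2*]/KH = 28.2×10^-6 / 3.090×10^-2 = 9.13×10^-4 atm = 913 μatm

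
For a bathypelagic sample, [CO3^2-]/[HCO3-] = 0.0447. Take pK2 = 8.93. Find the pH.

pH = 7.58

From K2 = [H⁺][CO3^2-]/[HCO3-]:  pH = pK2 + log₁₀([CO3^2-]/[HCO3-])
log₁₀(0.0447) = -1.350
pH = 8.93 + (-1.350) = 7.58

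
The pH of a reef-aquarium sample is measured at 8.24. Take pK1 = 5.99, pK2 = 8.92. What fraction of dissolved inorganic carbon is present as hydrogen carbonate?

α₁ = 1 / (1 + [H⁺]/K1 + K2/[H⁺]) = 1 / (1 + 10^-2.25 + 10^-0.68)
   = 1 / (1 + 0.0056234 + 0.20893) = 1/1.2146 = 0.8233

α₁ = 0.823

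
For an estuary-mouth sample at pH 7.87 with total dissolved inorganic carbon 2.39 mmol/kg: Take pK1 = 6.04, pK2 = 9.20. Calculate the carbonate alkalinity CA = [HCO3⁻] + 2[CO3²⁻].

CA = 2.46 mmol/kg

CA = [HCO3⁻] + 2[CO3²⁻] = (α₁ + 2α₂)·DIC
At pH 7.87: [H⁺]/K1 = 10^-1.83 = 0.014791, K2/[H⁺] = 10^-1.33 = 0.046774
α₁ = 1/(1 + 0.014791 + 0.046774) = 1/1.0616 = 0.9420; α₂ = α₁·K2/[H⁺] = 0.04406
α₁ + 2α₂ = 1.0301
CA = 1.0301 × 2.39 = 2.46 mmol/kg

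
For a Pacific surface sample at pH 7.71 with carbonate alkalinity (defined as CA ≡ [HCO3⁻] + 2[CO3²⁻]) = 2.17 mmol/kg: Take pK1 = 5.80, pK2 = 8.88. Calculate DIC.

CA = [HCO3⁻] + 2[CO3²⁻] = (α₁ + 2α₂)·DIC
At pH 7.71: [H⁺]/K1 = 10^-1.91 = 0.012303, K2/[H⁺] = 10^-1.17 = 0.067608
α₁ = 1/(1 + 0.012303 + 0.067608) = 1/1.0799 = 0.9260; α₂ = α₁·K2/[H⁺] = 0.06261
α₁ + 2α₂ = 1.0512
DIC = CA / (α₁ + 2α₂) = 2.17 / 1.0512 = 2.06 mmol/kg

DIC = 2.06 mmol/kg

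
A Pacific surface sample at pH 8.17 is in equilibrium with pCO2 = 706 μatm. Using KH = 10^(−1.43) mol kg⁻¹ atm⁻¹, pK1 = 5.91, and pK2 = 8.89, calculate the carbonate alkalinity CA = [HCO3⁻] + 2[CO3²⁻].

[CO2*] = KH · pCO2 = 10^(−1.43) × 706×10^-6 = 2.623×10^-5 mol/kg
α₀ = 1/(1 + K1/[H⁺] + K1K2/[H⁺]²) = 1/(1 + 10^+2.26 + 10^+1.54) = 0.004595
DIC = [CO2*]/α₀ = 2.623×10^-5 / 0.004595 = 5.709 mmol/kg
CA = (α₁ + 2α₂)·DIC = (0.8361 + 2×0.1593) × 5.709 = 6.59 mmol/kg

CA = 6.59 mmol/kg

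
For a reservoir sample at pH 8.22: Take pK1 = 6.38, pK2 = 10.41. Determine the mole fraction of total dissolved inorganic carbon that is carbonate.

α₂ = 1 / (1 + [H⁺]/K2 + [H⁺]²/(K1K2)) = 1 / (1 + 10^+2.19 + 10^+0.35)
   = 1 / (1 + 154.88 + 2.2387) = 1/158.12 = 0.006324

α₂ = 0.00632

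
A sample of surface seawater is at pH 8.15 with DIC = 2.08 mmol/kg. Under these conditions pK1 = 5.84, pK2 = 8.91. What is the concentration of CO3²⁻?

α₂ = 1 / (1 + [H⁺]/K2 + [H⁺]²/(K1K2)) = 1 / (1 + 10^+0.76 + 10^-1.55)
   = 1 / (1 + 5.7544 + 0.028184) = 1/6.7826 = 0.1474
[CO3²⁻] = α₂ × DIC = 0.1474 × 2.08 = 0.307 mmol/kg

[CO3²⁻] = 0.307 mmol/kg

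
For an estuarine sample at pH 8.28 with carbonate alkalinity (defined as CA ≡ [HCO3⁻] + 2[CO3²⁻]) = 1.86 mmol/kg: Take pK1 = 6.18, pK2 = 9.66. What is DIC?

CA = [HCO3⁻] + 2[CO3²⁻] = (α₁ + 2α₂)·DIC
At pH 8.28: [H⁺]/K1 = 10^-2.10 = 0.0079433, K2/[H⁺] = 10^-1.38 = 0.041687
α₁ = 1/(1 + 0.0079433 + 0.041687) = 1/1.0496 = 0.9527; α₂ = α₁·K2/[H⁺] = 0.03972
α₁ + 2α₂ = 1.0321
DIC = CA / (α₁ + 2α₂) = 1.86 / 1.0321 = 1.80 mmol/kg

DIC = 1.80 mmol/kg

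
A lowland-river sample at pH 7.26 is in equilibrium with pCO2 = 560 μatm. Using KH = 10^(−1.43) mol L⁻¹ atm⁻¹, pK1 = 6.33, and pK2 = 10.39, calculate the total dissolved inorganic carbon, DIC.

[CO2*] = KH · pCO2 = 10^(−1.43) × 560×10^-6 = 2.081×10^-5 mol/L
α₀ = 1/(1 + K1/[H⁺] + K1K2/[H⁺]²) = 1/(1 + 10^+0.93 + 10^-2.20) = 0.1051
DIC = [CO2*]/α₀ = 2.081×10^-5 / 0.1051 = 0.198 mmol/L

DIC = 0.198 mmol/L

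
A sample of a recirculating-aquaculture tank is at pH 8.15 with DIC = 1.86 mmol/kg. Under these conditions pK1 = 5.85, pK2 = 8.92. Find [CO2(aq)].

α₀ = 1 / (1 + K1/[H⁺] + K1K2/[H⁺]²) = 1 / (1 + 10^+2.30 + 10^+1.53)
   = 1 / (1 + 199.53 + 33.884) = 1/234.41 = 0.004266
[CO2*] = α₀ × DIC = 0.004266 × 1.86 = 0.00793 mmol/kg = 7.93 μmol/kg

[CO2*] = 7.93 μmol/kg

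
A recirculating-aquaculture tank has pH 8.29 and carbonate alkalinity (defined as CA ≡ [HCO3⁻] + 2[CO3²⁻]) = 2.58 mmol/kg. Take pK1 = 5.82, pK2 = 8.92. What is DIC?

DIC = 2.17 mmol/kg

CA = [HCO3⁻] + 2[CO3²⁻] = (α₁ + 2α₂)·DIC
At pH 8.29: [H⁺]/K1 = 10^-2.47 = 0.0033884, K2/[H⁺] = 10^-0.63 = 0.23442
α₁ = 1/(1 + 0.0033884 + 0.23442) = 1/1.2378 = 0.8079; α₂ = α₁·K2/[H⁺] = 0.1894
α₁ + 2α₂ = 1.1866
DIC = CA / (α₁ + 2α₂) = 2.58 / 1.1866 = 2.17 mmol/kg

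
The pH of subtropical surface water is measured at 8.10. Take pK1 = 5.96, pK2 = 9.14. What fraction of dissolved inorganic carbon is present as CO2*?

α₀ = 1 / (1 + K1/[H⁺] + K1K2/[H⁺]²) = 1 / (1 + 10^+2.14 + 10^+1.10)
   = 1 / (1 + 138.04 + 12.589) = 1/151.63 = 0.006595

α₀ = 0.00660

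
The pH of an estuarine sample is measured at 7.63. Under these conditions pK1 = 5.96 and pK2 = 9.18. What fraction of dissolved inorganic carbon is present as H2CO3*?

α₀ = 0.0204

α₀ = 1 / (1 + K1/[H⁺] + K1K2/[H⁺]²) = 1 / (1 + 10^+1.67 + 10^+0.12)
   = 1 / (1 + 46.774 + 1.3183) = 1/49.092 = 0.02037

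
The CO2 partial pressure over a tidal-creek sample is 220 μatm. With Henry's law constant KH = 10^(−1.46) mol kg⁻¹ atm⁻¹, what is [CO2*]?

KH = 10^(−1.46) = 3.467×10^-2 mol kg⁻¹ atm⁻¹
[CO2*] = KH · pCO2 = 3.467×10^-2 × 220×10^-6 atm = 7.63×10^-6 mol/kg

[CO2*] = 7.63 μmol/kg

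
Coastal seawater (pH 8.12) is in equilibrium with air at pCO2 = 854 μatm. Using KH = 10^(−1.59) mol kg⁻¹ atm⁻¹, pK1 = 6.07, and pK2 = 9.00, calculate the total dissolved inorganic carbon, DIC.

[CO2*] = KH · pCO2 = 10^(−1.59) × 854×10^-6 = 2.195×10^-5 mol/kg
α₀ = 1/(1 + K1/[H⁺] + K1K2/[H⁺]²) = 1/(1 + 10^+2.05 + 10^+1.17) = 0.007813
DIC = [CO2*]/α₀ = 2.195×10^-5 / 0.007813 = 2.81 mmol/kg

DIC = 2.81 mmol/kg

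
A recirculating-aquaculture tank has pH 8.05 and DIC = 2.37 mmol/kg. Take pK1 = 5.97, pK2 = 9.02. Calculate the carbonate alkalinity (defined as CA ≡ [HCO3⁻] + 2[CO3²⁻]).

CA = 2.58 mmol/kg

CA = [HCO3⁻] + 2[CO3²⁻] = (α₁ + 2α₂)·DIC
At pH 8.05: [H⁺]/K1 = 10^-2.08 = 0.0083176, K2/[H⁺] = 10^-0.97 = 0.10715
α₁ = 1/(1 + 0.0083176 + 0.10715) = 1/1.1155 = 0.8965; α₂ = α₁·K2/[H⁺] = 0.09606
α₁ + 2α₂ = 1.0886
CA = 1.0886 × 2.37 = 2.58 mmol/kg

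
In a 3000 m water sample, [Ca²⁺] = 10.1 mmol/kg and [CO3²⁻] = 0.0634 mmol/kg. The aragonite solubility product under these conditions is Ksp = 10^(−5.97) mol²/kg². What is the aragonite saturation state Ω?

Ksp = 10^(−5.97) = 1.072×10^-6
Ω = [Ca²⁺][CO3²⁻]/Ksp = (10.1×10^-3)(0.0634×10^-3) / 1.072×10^-6 = 0.598

Ω = 0.598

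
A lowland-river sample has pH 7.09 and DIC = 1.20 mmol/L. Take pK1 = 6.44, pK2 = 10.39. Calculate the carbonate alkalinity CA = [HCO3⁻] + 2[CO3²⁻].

CA = 0.981 mmol/L

CA = [HCO3⁻] + 2[CO3²⁻] = (α₁ + 2α₂)·DIC
At pH 7.09: [H⁺]/K1 = 10^-0.65 = 0.22387, K2/[H⁺] = 10^-3.30 = 0.00050119
α₁ = 1/(1 + 0.22387 + 0.00050119) = 1/1.2244 = 0.8167; α₂ = α₁·K2/[H⁺] = 0.0004093
α₁ + 2α₂ = 0.8176
CA = 0.8176 × 1.20 = 0.981 mmol/L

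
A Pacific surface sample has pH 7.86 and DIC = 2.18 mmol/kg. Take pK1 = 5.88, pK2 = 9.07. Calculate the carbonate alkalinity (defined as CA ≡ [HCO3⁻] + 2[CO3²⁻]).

CA = [HCO3⁻] + 2[CO3²⁻] = (α₁ + 2α₂)·DIC
At pH 7.86: [H⁺]/K1 = 10^-1.98 = 0.010471, K2/[H⁺] = 10^-1.21 = 0.061660
α₁ = 1/(1 + 0.010471 + 0.061660) = 1/1.0721 = 0.9327; α₂ = α₁·K2/[H⁺] = 0.05751
α₁ + 2α₂ = 1.0477
CA = 1.0477 × 2.18 = 2.28 mmol/kg

CA = 2.28 mmol/kg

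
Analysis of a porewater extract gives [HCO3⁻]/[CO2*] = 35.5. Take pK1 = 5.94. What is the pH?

pH = 7.49

From K1 = [H⁺][HCO3⁻]/[CO2*]:  pH = pK1 + log₁₀([HCO3⁻]/[CO2*])
log₁₀(35.5) = +1.550
pH = 5.94 + (+1.550) = 7.49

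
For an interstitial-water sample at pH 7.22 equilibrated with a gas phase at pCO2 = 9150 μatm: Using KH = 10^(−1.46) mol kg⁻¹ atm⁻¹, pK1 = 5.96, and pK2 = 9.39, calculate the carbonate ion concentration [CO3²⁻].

[CO3²⁻] = 0.0390 mmol/kg

[CO2*] = KH · pCO2 = 10^(−1.46) × 9150×10^-6 = 3.173×10^-4 mol/kg
α₀ = 1/(1 + K1/[H⁺] + K1K2/[H⁺]²) = 1/(1 + 10^+1.26 + 10^-0.91) = 0.05176
DIC = [CO2*]/α₀ = 3.173×10^-4 / 0.05176 = 6.130 mmol/kg
[CO3²⁻] = α₂·DIC; α₂ = 0.006368, so [CO3²⁻] = 0.006368 × 6.130 = 0.0390 mmol/kg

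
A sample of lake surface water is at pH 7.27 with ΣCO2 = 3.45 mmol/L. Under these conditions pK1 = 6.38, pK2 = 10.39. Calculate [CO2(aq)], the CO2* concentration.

[CO2*] = 0.393 mmol/L

α₀ = 1 / (1 + K1/[H⁺] + K1K2/[H⁺]²) = 1 / (1 + 10^+0.89 + 10^-2.23)
   = 1 / (1 + 7.7625 + 0.0058884) = 1/8.7684 = 0.1140
[CO2*] = α₀ × DIC = 0.1140 × 3.45 = 0.393 mmol/L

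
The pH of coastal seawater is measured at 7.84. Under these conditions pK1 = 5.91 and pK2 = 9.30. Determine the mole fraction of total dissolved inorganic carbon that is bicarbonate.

α₁ = 1 / (1 + [H⁺]/K1 + K2/[H⁺]) = 1 / (1 + 10^-1.93 + 10^-1.46)
   = 1 / (1 + 0.011749 + 0.034674) = 1/1.0464 = 0.9556

α₁ = 0.956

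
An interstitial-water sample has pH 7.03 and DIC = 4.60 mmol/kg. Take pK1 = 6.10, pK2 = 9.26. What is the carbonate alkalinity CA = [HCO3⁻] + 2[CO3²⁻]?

CA = 4.14 mmol/kg

CA = [HCO3⁻] + 2[CO3²⁻] = (α₁ + 2α₂)·DIC
At pH 7.03: [H⁺]/K1 = 10^-0.93 = 0.11749, K2/[H⁺] = 10^-2.23 = 0.0058884
α₁ = 1/(1 + 0.11749 + 0.0058884) = 1/1.1234 = 0.8902; α₂ = α₁·K2/[H⁺] = 0.005242
α₁ + 2α₂ = 0.9007
CA = 0.9007 × 4.60 = 4.14 mmol/kg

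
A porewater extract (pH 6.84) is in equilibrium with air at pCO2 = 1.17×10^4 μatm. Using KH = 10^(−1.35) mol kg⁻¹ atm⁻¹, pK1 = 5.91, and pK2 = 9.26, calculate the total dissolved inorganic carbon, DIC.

DIC = 4.99 mmol/kg

[CO2*] = KH · pCO2 = 10^(−1.35) × 1.17×10^4×10^-6 = 5.226×10^-4 mol/kg
α₀ = 1/(1 + K1/[H⁺] + K1K2/[H⁺]²) = 1/(1 + 10^+0.93 + 10^-1.49) = 0.1048
DIC = [CO2*]/α₀ = 5.226×10^-4 / 0.1048 = 4.99 mmol/kg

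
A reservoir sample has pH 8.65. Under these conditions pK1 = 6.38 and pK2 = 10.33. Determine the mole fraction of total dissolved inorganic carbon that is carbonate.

α₂ = 1 / (1 + [H⁺]/K2 + [H⁺]²/(K1K2)) = 1 / (1 + 10^+1.68 + 10^-0.59)
   = 1 / (1 + 47.863 + 0.25704) = 1/49.120 = 0.02036

α₂ = 0.0204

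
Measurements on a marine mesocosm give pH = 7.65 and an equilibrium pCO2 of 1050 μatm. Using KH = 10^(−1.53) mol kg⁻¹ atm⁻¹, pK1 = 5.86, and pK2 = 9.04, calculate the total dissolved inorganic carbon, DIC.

[CO2*] = KH · pCO2 = 10^(−1.53) × 1050×10^-6 = 3.099×10^-5 mol/kg
α₀ = 1/(1 + K1/[H⁺] + K1K2/[H⁺]²) = 1/(1 + 10^+1.79 + 10^+0.40) = 0.01534
DIC = [CO2*]/α₀ = 3.099×10^-5 / 0.01534 = 2.02 mmol/kg

DIC = 2.02 mmol/kg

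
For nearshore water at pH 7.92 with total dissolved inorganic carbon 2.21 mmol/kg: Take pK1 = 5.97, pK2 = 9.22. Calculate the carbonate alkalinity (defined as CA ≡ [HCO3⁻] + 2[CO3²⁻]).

CA = [HCO3⁻] + 2[CO3²⁻] = (α₁ + 2α₂)·DIC
At pH 7.92: [H⁺]/K1 = 10^-1.95 = 0.011220, K2/[H⁺] = 10^-1.30 = 0.050119
α₁ = 1/(1 + 0.011220 + 0.050119) = 1/1.0613 = 0.9422; α₂ = α₁·K2/[H⁺] = 0.04722
α₁ + 2α₂ = 1.0367
CA = 1.0367 × 2.21 = 2.29 mmol/kg

CA = 2.29 mmol/kg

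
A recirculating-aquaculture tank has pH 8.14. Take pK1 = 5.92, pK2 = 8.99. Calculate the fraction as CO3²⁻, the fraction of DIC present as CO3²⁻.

α₂ = 0.123

α₂ = 1 / (1 + [H⁺]/K2 + [H⁺]²/(K1K2)) = 1 / (1 + 10^+0.85 + 10^-1.37)
   = 1 / (1 + 7.0795 + 0.042658) = 1/8.1221 = 0.1231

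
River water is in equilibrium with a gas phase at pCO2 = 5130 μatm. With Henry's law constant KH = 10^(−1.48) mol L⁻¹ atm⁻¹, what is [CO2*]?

[CO2*] = 170 μmol/L

KH = 10^(−1.48) = 3.311×10^-2 mol L⁻¹ atm⁻¹
[CO2*] = KH · pCO2 = 3.311×10^-2 × 5130×10^-6 atm = 1.70×10^-4 mol/L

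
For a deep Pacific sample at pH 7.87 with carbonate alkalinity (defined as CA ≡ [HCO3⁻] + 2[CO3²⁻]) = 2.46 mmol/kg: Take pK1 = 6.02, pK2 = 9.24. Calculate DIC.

DIC = 2.40 mmol/kg

CA = [HCO3⁻] + 2[CO3²⁻] = (α₁ + 2α₂)·DIC
At pH 7.87: [H⁺]/K1 = 10^-1.85 = 0.014125, K2/[H⁺] = 10^-1.37 = 0.042658
α₁ = 1/(1 + 0.014125 + 0.042658) = 1/1.0568 = 0.9463; α₂ = α₁·K2/[H⁺] = 0.04037
α₁ + 2α₂ = 1.0270
DIC = CA / (α₁ + 2α₂) = 2.46 / 1.0270 = 2.40 mmol/kg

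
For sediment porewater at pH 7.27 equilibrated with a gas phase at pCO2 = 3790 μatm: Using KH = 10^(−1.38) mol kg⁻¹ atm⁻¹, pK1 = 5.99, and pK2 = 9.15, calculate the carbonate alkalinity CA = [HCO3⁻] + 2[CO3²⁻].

[CO2*] = KH · pCO2 = 10^(−1.38) × 3790×10^-6 = 1.580×10^-4 mol/kg
α₀ = 1/(1 + K1/[H⁺] + K1K2/[H⁺]²) = 1/(1 + 10^+1.28 + 10^-0.60) = 0.04925
DIC = [CO2*]/α₀ = 1.580×10^-4 / 0.04925 = 3.208 mmol/kg
CA = (α₁ + 2α₂)·DIC = (0.9384 + 2×0.01237) × 3.208 = 3.09 mmol/kg

CA = 3.09 mmol/kg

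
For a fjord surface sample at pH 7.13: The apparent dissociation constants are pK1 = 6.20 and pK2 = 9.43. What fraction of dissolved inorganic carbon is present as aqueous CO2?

α₀ = 0.105

α₀ = 1 / (1 + K1/[H⁺] + K1K2/[H⁺]²) = 1 / (1 + 10^+0.93 + 10^-1.37)
   = 1 / (1 + 8.5114 + 0.042658) = 1/9.5540 = 0.1047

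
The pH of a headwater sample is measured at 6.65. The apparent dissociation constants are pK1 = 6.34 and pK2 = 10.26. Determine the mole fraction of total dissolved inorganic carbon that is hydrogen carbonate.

α₁ = 1 / (1 + [H⁺]/K1 + K2/[H⁺]) = 1 / (1 + 10^-0.31 + 10^-3.61)
   = 1 / (1 + 0.48978 + 0.00024547) = 1/1.4900 = 0.6711

α₁ = 0.671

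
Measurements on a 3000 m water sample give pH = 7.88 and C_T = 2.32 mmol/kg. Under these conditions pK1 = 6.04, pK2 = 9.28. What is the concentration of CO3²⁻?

α₂ = 1 / (1 + [H⁺]/K2 + [H⁺]²/(K1K2)) = 1 / (1 + 10^+1.40 + 10^-0.44)
   = 1 / (1 + 25.119 + 0.36308) = 1/26.482 = 0.03776
[CO3²⁻] = α₂ × DIC = 0.03776 × 2.32 = 0.0876 mmol/kg

[CO3²⁻] = 0.0876 mmol/kg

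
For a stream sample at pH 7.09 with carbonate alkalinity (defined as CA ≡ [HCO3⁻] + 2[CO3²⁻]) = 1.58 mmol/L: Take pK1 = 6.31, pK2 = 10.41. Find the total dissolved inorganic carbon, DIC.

CA = [HCO3⁻] + 2[CO3²⁻] = (α₁ + 2α₂)·DIC
At pH 7.09: [H⁺]/K1 = 10^-0.78 = 0.16596, K2/[H⁺] = 10^-3.32 = 0.00047863
α₁ = 1/(1 + 0.16596 + 0.00047863) = 1/1.1664 = 0.8573; α₂ = α₁·K2/[H⁺] = 0.0004103
α₁ + 2α₂ = 0.8581
DIC = CA / (α₁ + 2α₂) = 1.58 / 0.8581 = 1.84 mmol/L

DIC = 1.84 mmol/L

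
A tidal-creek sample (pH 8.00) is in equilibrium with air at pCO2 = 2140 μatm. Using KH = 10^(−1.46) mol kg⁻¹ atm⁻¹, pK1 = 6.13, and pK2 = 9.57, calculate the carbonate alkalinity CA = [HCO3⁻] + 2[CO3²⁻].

CA = 5.80 mmol/kg

[CO2*] = KH · pCO2 = 10^(−1.46) × 2140×10^-6 = 7.420×10^-5 mol/kg
α₀ = 1/(1 + K1/[H⁺] + K1K2/[H⁺]²) = 1/(1 + 10^+1.87 + 10^+0.30) = 0.01297
DIC = [CO2*]/α₀ = 7.420×10^-5 / 0.01297 = 5.723 mmol/kg
CA = (α₁ + 2α₂)·DIC = (0.9612 + 2×0.02587) × 5.723 = 5.80 mmol/kg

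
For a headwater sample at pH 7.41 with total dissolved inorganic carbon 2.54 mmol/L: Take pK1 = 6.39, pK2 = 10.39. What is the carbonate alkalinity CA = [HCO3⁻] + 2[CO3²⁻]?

CA = 2.32 mmol/L

CA = [HCO3⁻] + 2[CO3²⁻] = (α₁ + 2α₂)·DIC
At pH 7.41: [H⁺]/K1 = 10^-1.02 = 0.095499, K2/[H⁺] = 10^-2.98 = 0.0010471
α₁ = 1/(1 + 0.095499 + 0.0010471) = 1/1.0965 = 0.9120; α₂ = α₁·K2/[H⁺] = 0.0009549
α₁ + 2α₂ = 0.9139
CA = 0.9139 × 2.54 = 2.32 mmol/L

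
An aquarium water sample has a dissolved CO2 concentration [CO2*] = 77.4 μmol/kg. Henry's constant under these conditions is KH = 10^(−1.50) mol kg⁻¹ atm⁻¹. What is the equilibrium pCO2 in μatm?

pCO2 = 2450 μatm

KH = 10^(−1.50) = 3.162×10^-2 mol kg⁻¹ atm⁻¹
pCO2 = [CO2*]/KH = 77.4×10^-6 / 3.162×10^-2 = 2.45×10^-3 atm = 2450 μatm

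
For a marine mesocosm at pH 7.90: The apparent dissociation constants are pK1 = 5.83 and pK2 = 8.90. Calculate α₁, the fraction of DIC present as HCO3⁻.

α₁ = 1 / (1 + [H⁺]/K1 + K2/[H⁺]) = 1 / (1 + 10^-2.07 + 10^-1.00)
   = 1 / (1 + 0.0085114 + 0.10000) = 1/1.1085 = 0.9021

α₁ = 0.902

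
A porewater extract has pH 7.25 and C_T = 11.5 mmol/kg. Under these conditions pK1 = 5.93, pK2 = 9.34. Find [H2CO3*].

[CO2*] = 0.521 mmol/kg

α₀ = 1 / (1 + K1/[H⁺] + K1K2/[H⁺]²) = 1 / (1 + 10^+1.32 + 10^-0.77)
   = 1 / (1 + 20.893 + 0.16982) = 1/22.063 = 0.04533
[CO2*] = α₀ × DIC = 0.04533 × 11.5 = 0.521 mmol/kg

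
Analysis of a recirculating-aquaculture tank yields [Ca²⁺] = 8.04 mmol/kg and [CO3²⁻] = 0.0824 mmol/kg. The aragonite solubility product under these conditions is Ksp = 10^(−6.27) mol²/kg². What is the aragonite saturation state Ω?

Ksp = 10^(−6.27) = 5.370×10^-7
Ω = [Ca²⁺][CO3²⁻]/Ksp = (8.04×10^-3)(0.0824×10^-3) / 5.370×10^-7 = 1.23

Ω = 1.23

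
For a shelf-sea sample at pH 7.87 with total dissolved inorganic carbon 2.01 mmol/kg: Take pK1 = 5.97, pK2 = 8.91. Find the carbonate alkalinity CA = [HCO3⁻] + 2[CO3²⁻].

CA = [HCO3⁻] + 2[CO3²⁻] = (α₁ + 2α₂)·DIC
At pH 7.87: [H⁺]/K1 = 10^-1.90 = 0.012589, K2/[H⁺] = 10^-1.04 = 0.091201
α₁ = 1/(1 + 0.012589 + 0.091201) = 1/1.1038 = 0.9060; α₂ = α₁·K2/[H⁺] = 0.08263
α₁ + 2α₂ = 1.0712
CA = 1.0712 × 2.01 = 2.15 mmol/kg

CA = 2.15 mmol/kg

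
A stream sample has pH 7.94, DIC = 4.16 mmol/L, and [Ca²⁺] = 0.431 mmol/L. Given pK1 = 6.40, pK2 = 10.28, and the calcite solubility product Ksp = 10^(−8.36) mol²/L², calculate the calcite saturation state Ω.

Ω = 1.82

α₂ = 1 / (1 + [H⁺]/K2 + [H⁺]²/(K1K2)) = 1 / (1 + 10^+2.34 + 10^+0.80)
   = 1 / (1 + 218.78 + 6.3096) = 1/226.09 = 0.004423
[CO3²⁻] = α₂ × DIC = 0.004423 × 4.16 = 0.01840 mmol/L = 18.40 μmol/L
Ksp = 10^(−8.36) = 4.365×10^-9
Ω = [Ca²⁺][CO3²⁻]/Ksp = (0.431×10^-3)(1.840×10^-5) / 4.365×10^-9 = 1.82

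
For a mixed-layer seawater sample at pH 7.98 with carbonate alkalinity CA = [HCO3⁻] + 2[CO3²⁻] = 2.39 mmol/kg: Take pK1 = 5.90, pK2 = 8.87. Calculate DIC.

DIC = 2.16 mmol/kg

CA = [HCO3⁻] + 2[CO3²⁻] = (α₁ + 2α₂)·DIC
At pH 7.98: [H⁺]/K1 = 10^-2.08 = 0.0083176, K2/[H⁺] = 10^-0.89 = 0.12882
α₁ = 1/(1 + 0.0083176 + 0.12882) = 1/1.1371 = 0.8794; α₂ = α₁·K2/[H⁺] = 0.1133
α₁ + 2α₂ = 1.1060
DIC = CA / (α₁ + 2α₂) = 2.39 / 1.1060 = 2.16 mmol/kg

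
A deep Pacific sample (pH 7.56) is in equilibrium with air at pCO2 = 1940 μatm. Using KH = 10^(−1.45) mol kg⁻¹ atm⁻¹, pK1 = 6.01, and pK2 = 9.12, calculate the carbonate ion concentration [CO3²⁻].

[CO2*] = KH · pCO2 = 10^(−1.45) × 1940×10^-6 = 6.883×10^-5 mol/kg
α₀ = 1/(1 + K1/[H⁺] + K1K2/[H⁺]²) = 1/(1 + 10^+1.55 + 10^-0.01) = 0.02670
DIC = [CO2*]/α₀ = 6.883×10^-5 / 0.02670 = 2.578 mmol/kg
[CO3²⁻] = α₂·DIC; α₂ = 0.02609, so [CO3²⁻] = 0.02609 × 2.578 = 0.0673 mmol/kg

[CO3²⁻] = 0.0673 mmol/kg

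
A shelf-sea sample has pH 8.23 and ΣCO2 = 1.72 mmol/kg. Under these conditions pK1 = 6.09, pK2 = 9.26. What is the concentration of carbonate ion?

[CO3²⁻] = 0.146 mmol/kg

α₂ = 1 / (1 + [H⁺]/K2 + [H⁺]²/(K1K2)) = 1 / (1 + 10^+1.03 + 10^-1.11)
   = 1 / (1 + 10.715 + 0.077625) = 1/11.793 = 0.08480
[CO3²⁻] = α₂ × DIC = 0.08480 × 1.72 = 0.146 mmol/kg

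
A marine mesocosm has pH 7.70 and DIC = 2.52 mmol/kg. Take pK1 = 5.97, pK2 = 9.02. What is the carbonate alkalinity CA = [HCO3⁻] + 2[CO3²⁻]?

CA = 2.59 mmol/kg

CA = [HCO3⁻] + 2[CO3²⁻] = (α₁ + 2α₂)·DIC
At pH 7.70: [H⁺]/K1 = 10^-1.73 = 0.018621, K2/[H⁺] = 10^-1.32 = 0.047863
α₁ = 1/(1 + 0.018621 + 0.047863) = 1/1.0665 = 0.9377; α₂ = α₁·K2/[H⁺] = 0.04488
α₁ + 2α₂ = 1.0274
CA = 1.0274 × 2.52 = 2.59 mmol/kg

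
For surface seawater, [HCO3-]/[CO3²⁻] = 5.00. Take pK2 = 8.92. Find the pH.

From K2 = [H⁺][CO3²⁻]/[HCO3-]:  pH = pK2 − log₁₀([HCO3-]/[CO3²⁻])
log₁₀(5.00) = +0.699
pH = 8.92 − (+0.699) = 8.22

pH = 8.22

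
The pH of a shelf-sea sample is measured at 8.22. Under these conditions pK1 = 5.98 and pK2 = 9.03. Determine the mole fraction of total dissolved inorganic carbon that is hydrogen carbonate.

α₁ = 1 / (1 + [H⁺]/K1 + K2/[H⁺]) = 1 / (1 + 10^-2.24 + 10^-0.81)
   = 1 / (1 + 0.0057544 + 0.15488) = 1/1.1606 = 0.8616

α₁ = 0.862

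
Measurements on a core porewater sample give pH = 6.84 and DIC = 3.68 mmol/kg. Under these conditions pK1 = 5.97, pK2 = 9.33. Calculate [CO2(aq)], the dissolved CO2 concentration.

[CO2*] = 0.436 mmol/kg

α₀ = 1 / (1 + K1/[H⁺] + K1K2/[H⁺]²) = 1 / (1 + 10^+0.87 + 10^-1.62)
   = 1 / (1 + 7.4131 + 0.023988) = 1/8.4371 = 0.1185
[CO2*] = α₀ × DIC = 0.1185 × 3.68 = 0.436 mmol/kg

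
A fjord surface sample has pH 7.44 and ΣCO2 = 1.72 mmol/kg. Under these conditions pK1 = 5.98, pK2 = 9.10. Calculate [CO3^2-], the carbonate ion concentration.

[CO3²⁻] = 0.0356 mmol/kg

α₂ = 1 / (1 + [H⁺]/K2 + [H⁺]²/(K1K2)) = 1 / (1 + 10^+1.66 + 10^+0.20)
   = 1 / (1 + 45.709 + 1.5849) = 1/48.294 = 0.02071
[CO3²⁻] = α₂ × DIC = 0.02071 × 1.72 = 0.0356 mmol/kg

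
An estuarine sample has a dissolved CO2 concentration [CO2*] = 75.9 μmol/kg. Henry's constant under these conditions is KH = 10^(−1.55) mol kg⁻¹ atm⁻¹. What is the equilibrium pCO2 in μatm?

pCO2 = 2690 μatm

KH = 10^(−1.55) = 2.818×10^-2 mol kg⁻¹ atm⁻¹
pCO2 = [CO2*]/KH = 75.9×10^-6 / 2.818×10^-2 = 2.69×10^-3 atm = 2690 μatm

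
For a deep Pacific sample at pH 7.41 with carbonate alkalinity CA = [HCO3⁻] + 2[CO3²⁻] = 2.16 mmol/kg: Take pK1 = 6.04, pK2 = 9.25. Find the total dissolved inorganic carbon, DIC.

CA = [HCO3⁻] + 2[CO3²⁻] = (α₁ + 2α₂)·DIC
At pH 7.41: [H⁺]/K1 = 10^-1.37 = 0.042658, K2/[H⁺] = 10^-1.84 = 0.014454
α₁ = 1/(1 + 0.042658 + 0.014454) = 1/1.0571 = 0.9460; α₂ = α₁·K2/[H⁺] = 0.01367
α₁ + 2α₂ = 0.9733
DIC = CA / (α₁ + 2α₂) = 2.16 / 0.9733 = 2.22 mmol/kg

DIC = 2.22 mmol/kg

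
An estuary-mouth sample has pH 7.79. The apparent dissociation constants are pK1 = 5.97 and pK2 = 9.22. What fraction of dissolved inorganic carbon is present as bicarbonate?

α₁ = 1 / (1 + [H⁺]/K1 + K2/[H⁺]) = 1 / (1 + 10^-1.82 + 10^-1.43)
   = 1 / (1 + 0.015136 + 0.037154) = 1/1.0523 = 0.9503

α₁ = 0.950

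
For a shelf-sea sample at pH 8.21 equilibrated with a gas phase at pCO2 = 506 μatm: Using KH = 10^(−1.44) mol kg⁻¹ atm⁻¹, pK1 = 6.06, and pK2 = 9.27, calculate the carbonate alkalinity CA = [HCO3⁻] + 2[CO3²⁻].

CA = 3.05 mmol/kg

[CO2*] = KH · pCO2 = 10^(−1.44) × 506×10^-6 = 1.837×10^-5 mol/kg
α₀ = 1/(1 + K1/[H⁺] + K1K2/[H⁺]²) = 1/(1 + 10^+2.15 + 10^+1.09) = 0.006470
DIC = [CO2*]/α₀ = 1.837×10^-5 / 0.006470 = 2.839 mmol/kg
CA = (α₁ + 2α₂)·DIC = (0.9139 + 2×0.07960) × 2.839 = 3.05 mmol/kg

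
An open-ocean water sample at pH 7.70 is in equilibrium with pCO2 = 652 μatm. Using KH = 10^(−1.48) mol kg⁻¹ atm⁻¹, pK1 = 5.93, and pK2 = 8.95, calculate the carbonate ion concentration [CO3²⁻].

[CO2*] = KH · pCO2 = 10^(−1.48) × 652×10^-6 = 2.159×10^-5 mol/kg
α₀ = 1/(1 + K1/[H⁺] + K1K2/[H⁺]²) = 1/(1 + 10^+1.77 + 10^+0.52) = 0.01582
DIC = [CO2*]/α₀ = 2.159×10^-5 / 0.01582 = 1.364 mmol/kg
[CO3²⁻] = α₂·DIC; α₂ = 0.05240, so [CO3²⁻] = 0.05240 × 1.364 = 0.0715 mmol/kg

[CO3²⁻] = 0.0715 mmol/kg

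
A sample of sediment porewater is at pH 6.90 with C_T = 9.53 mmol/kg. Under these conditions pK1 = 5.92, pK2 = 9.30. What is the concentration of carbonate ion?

[CO3²⁻] = 0.0342 mmol/kg

α₂ = 1 / (1 + [H⁺]/K2 + [H⁺]²/(K1K2)) = 1 / (1 + 10^+2.40 + 10^+1.42)
   = 1 / (1 + 251.19 + 26.303) = 1/278.49 = 0.003591
[CO3²⁻] = α₂ × DIC = 0.003591 × 9.53 = 0.0342 mmol/kg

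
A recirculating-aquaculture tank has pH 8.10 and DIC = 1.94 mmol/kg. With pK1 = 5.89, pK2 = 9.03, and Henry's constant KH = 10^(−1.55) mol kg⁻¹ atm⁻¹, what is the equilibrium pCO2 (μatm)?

pCO2 = 378 μatm

α₀ = 1 / (1 + K1/[H⁺] + K1K2/[H⁺]²) = 1 / (1 + 10^+2.21 + 10^+1.28)
   = 1 / (1 + 162.18 + 19.055) = 1/182.24 = 0.005487
[CO2*] = α₀ × DIC = 0.005487 × 1.94 = 0.01065 mmol/kg = 10.65 μmol/kg
pCO2 = [CO2*]/KH = 1.065×10^-5 / 2.818×10^-2 = 378 μatm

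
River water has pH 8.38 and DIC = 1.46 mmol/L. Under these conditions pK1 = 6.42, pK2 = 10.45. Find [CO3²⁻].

[CO3²⁻] = 12.2 μmol/L

α₂ = 1 / (1 + [H⁺]/K2 + [H⁺]²/(K1K2)) = 1 / (1 + 10^+2.07 + 10^+0.11)
   = 1 / (1 + 117.49 + 1.2882) = 1/119.78 = 0.008349
[CO3²⁻] = α₂ × DIC = 0.008349 × 1.46 = 0.0122 mmol/L = 12.2 μmol/L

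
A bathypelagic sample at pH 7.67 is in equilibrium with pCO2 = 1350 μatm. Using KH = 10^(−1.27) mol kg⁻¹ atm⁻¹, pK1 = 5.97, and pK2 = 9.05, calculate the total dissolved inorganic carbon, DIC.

[CO2*] = KH · pCO2 = 10^(−1.27) × 1350×10^-6 = 7.250×10^-5 mol/kg
α₀ = 1/(1 + K1/[H⁺] + K1K2/[H⁺]²) = 1/(1 + 10^+1.70 + 10^+0.32) = 0.01879
DIC = [CO2*]/α₀ = 7.250×10^-5 / 0.01879 = 3.86 mmol/kg

DIC = 3.86 mmol/kg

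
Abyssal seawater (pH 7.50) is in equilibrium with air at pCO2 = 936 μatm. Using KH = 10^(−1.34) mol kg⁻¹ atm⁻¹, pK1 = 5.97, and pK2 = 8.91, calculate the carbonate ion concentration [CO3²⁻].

[CO2*] = KH · pCO2 = 10^(−1.34) × 936×10^-6 = 4.278×10^-5 mol/kg
α₀ = 1/(1 + K1/[H⁺] + K1K2/[H⁺]²) = 1/(1 + 10^+1.53 + 10^+0.12) = 0.02762
DIC = [CO2*]/α₀ = 4.278×10^-5 / 0.02762 = 1.549 mmol/kg
[CO3²⁻] = α₂·DIC; α₂ = 0.03641, so [CO3²⁻] = 0.03641 × 1.549 = 0.0564 mmol/kg

[CO3²⁻] = 0.0564 mmol/kg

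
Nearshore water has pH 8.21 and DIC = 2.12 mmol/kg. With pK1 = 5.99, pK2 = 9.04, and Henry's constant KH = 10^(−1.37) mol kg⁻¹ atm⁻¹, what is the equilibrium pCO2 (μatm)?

α₀ = 1 / (1 + K1/[H⁺] + K1K2/[H⁺]²) = 1 / (1 + 10^+2.22 + 10^+1.39)
   = 1 / (1 + 165.96 + 24.547) = 1/191.51 = 0.005222
[CO2*] = α₀ × DIC = 0.005222 × 2.12 = 0.01107 mmol/kg = 11.07 μmol/kg
pCO2 = [CO2*]/KH = 1.107×10^-5 / 4.266×10^-2 = 260 μatm

pCO2 = 260 μatm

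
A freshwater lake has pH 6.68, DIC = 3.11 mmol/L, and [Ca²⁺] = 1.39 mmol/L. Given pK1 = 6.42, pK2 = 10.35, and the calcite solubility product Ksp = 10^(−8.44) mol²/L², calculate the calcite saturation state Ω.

Ω = 0.164

α₂ = 1 / (1 + [H⁺]/K2 + [H⁺]²/(K1K2)) = 1 / (1 + 10^+3.67 + 10^+3.41)
   = 1 / (1 + 4677.4 + 2570.4) = 1/7248.7 = 0.0001380
[CO3²⁻] = α₂ × DIC = 0.0001380 × 3.11 = 0.0004290 mmol/L = 0.4290 μmol/L
Ksp = 10^(−8.44) = 3.631×10^-9
Ω = [Ca²⁺][CO3²⁻]/Ksp = (1.39×10^-3)(4.290×10^-7) / 3.631×10^-9 = 0.164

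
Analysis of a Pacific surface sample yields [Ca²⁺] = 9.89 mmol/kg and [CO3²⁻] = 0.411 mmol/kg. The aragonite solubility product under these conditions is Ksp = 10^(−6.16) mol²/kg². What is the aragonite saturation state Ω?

Ω = 5.88

Ksp = 10^(−6.16) = 6.918×10^-7
Ω = [Ca²⁺][CO3²⁻]/Ksp = (9.89×10^-3)(0.411×10^-3) / 6.918×10^-7 = 5.88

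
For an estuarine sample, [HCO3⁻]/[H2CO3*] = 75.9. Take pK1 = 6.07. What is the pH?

From K1 = [H⁺][HCO3⁻]/[H2CO3*]:  pH = pK1 + log₁₀([HCO3⁻]/[H2CO3*])
log₁₀(75.9) = +1.880
pH = 6.07 + (+1.880) = 7.95

pH = 7.95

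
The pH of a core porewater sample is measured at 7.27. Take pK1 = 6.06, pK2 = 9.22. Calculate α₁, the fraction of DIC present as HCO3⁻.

α₁ = 1 / (1 + [H⁺]/K1 + K2/[H⁺]) = 1 / (1 + 10^-1.21 + 10^-1.95)
   = 1 / (1 + 0.061660 + 0.011220) = 1/1.0729 = 0.9321

α₁ = 0.932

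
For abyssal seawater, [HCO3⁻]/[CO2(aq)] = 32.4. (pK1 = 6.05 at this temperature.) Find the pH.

From K1 = [H⁺][HCO3⁻]/[CO2(aq)]:  pH = pK1 + log₁₀([HCO3⁻]/[CO2(aq)])
log₁₀(32.4) = +1.511
pH = 6.05 + (+1.511) = 7.56

pH = 7.56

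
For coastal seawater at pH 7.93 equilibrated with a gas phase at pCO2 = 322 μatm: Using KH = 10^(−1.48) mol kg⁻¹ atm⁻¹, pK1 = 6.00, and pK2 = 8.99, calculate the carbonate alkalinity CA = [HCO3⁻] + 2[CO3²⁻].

CA = 1.07 mmol/kg

[CO2*] = KH · pCO2 = 10^(−1.48) × 322×10^-6 = 1.066×10^-5 mol/kg
α₀ = 1/(1 + K1/[H⁺] + K1K2/[H⁺]²) = 1/(1 + 10^+1.93 + 10^+0.87) = 0.01069
DIC = [CO2*]/α₀ = 1.066×10^-5 / 0.01069 = 0.9972 mmol/kg
CA = (α₁ + 2α₂)·DIC = (0.9100 + 2×0.07926) × 0.9972 = 1.07 mmol/kg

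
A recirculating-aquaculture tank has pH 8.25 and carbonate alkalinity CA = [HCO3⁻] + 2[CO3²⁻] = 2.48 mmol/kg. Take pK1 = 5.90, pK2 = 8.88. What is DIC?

CA = [HCO3⁻] + 2[CO3²⁻] = (α₁ + 2α₂)·DIC
At pH 8.25: [H⁺]/K1 = 10^-2.35 = 0.0044668, K2/[H⁺] = 10^-0.63 = 0.23442
α₁ = 1/(1 + 0.0044668 + 0.23442) = 1/1.2389 = 0.8072; α₂ = α₁·K2/[H⁺] = 0.1892
α₁ + 2α₂ = 1.1856
DIC = CA / (α₁ + 2α₂) = 2.48 / 1.1856 = 2.09 mmol/kg

DIC = 2.09 mmol/kg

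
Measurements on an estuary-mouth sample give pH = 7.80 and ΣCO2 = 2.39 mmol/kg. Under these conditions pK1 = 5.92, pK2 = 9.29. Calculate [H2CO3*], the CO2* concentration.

[CO2*] = 0.0301 mmol/kg

α₀ = 1 / (1 + K1/[H⁺] + K1K2/[H⁺]²) = 1 / (1 + 10^+1.88 + 10^+0.39)
   = 1 / (1 + 75.858 + 2.4547) = 1/79.312 = 0.01261
[CO2*] = α₀ × DIC = 0.01261 × 2.39 = 0.0301 mmol/kg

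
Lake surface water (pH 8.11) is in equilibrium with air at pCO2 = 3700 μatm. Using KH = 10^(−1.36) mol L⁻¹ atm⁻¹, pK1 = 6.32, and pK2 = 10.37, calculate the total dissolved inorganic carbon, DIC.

DIC = 10.2 mmol/L

[CO2*] = KH · pCO2 = 10^(−1.36) × 3700×10^-6 = 1.615×10^-4 mol/L
α₀ = 1/(1 + K1/[H⁺] + K1K2/[H⁺]²) = 1/(1 + 10^+1.79 + 10^-0.47) = 0.01587
DIC = [CO2*]/α₀ = 1.615×10^-4 / 0.01587 = 10.2 mmol/L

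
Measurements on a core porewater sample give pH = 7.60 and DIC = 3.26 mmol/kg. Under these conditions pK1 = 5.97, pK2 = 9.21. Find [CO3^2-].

α₂ = 1 / (1 + [H⁺]/K2 + [H⁺]²/(K1K2)) = 1 / (1 + 10^+1.61 + 10^-0.02)
   = 1 / (1 + 40.738 + 0.95499) = 1/42.693 = 0.02342
[CO3²⁻] = α₂ × DIC = 0.02342 × 3.26 = 0.0764 mmol/kg

[CO3²⁻] = 0.0764 mmol/kg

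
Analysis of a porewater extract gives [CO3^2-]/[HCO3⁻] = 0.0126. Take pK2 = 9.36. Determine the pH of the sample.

From K2 = [H⁺][CO3^2-]/[HCO3⁻]:  pH = pK2 + log₁₀([CO3^2-]/[HCO3⁻])
log₁₀(0.0126) = -1.900
pH = 9.36 + (-1.900) = 7.46

pH = 7.46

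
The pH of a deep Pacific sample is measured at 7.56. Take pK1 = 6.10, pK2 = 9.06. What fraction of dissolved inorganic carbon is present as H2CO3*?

α₀ = 1 / (1 + K1/[H⁺] + K1K2/[H⁺]²) = 1 / (1 + 10^+1.46 + 10^-0.04)
   = 1 / (1 + 28.840 + 0.91201) = 1/30.752 = 0.03252

α₀ = 0.0325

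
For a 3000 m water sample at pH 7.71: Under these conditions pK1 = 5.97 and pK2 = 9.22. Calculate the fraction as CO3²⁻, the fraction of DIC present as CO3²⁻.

α₂ = 1 / (1 + [H⁺]/K2 + [H⁺]²/(K1K2)) = 1 / (1 + 10^+1.51 + 10^-0.23)
   = 1 / (1 + 32.359 + 0.58884) = 1/33.948 = 0.02946

α₂ = 0.0295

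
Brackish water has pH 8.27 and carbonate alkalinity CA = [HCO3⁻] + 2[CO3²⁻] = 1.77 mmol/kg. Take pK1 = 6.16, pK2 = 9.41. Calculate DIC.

DIC = 1.67 mmol/kg

CA = [HCO3⁻] + 2[CO3²⁻] = (α₁ + 2α₂)·DIC
At pH 8.27: [H⁺]/K1 = 10^-2.11 = 0.0077625, K2/[H⁺] = 10^-1.14 = 0.072444
α₁ = 1/(1 + 0.0077625 + 0.072444) = 1/1.0802 = 0.9257; α₂ = α₁·K2/[H⁺] = 0.06706
α₁ + 2α₂ = 1.0599
DIC = CA / (α₁ + 2α₂) = 1.77 / 1.0599 = 1.67 mmol/kg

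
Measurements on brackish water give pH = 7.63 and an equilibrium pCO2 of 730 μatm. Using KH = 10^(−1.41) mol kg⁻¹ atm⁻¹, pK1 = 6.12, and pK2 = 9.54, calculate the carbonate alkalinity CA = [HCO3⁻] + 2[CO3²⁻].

CA = 0.942 mmol/kg

[CO2*] = KH · pCO2 = 10^(−1.41) × 730×10^-6 = 2.840×10^-5 mol/kg
α₀ = 1/(1 + K1/[H⁺] + K1K2/[H⁺]²) = 1/(1 + 10^+1.51 + 10^-0.40) = 0.02962
DIC = [CO2*]/α₀ = 2.840×10^-5 / 0.02962 = 0.9587 mmol/kg
CA = (α₁ + 2α₂)·DIC = (0.9586 + 2×0.01179) × 0.9587 = 0.942 mmol/kg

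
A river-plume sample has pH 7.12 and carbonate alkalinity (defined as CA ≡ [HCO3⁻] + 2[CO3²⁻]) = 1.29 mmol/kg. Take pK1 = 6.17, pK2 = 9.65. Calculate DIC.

CA = [HCO3⁻] + 2[CO3²⁻] = (α₁ + 2α₂)·DIC
At pH 7.12: [H⁺]/K1 = 10^-0.95 = 0.11220, K2/[H⁺] = 10^-2.53 = 0.0029512
α₁ = 1/(1 + 0.11220 + 0.0029512) = 1/1.1152 = 0.8967; α₂ = α₁·K2/[H⁺] = 0.002646
α₁ + 2α₂ = 0.9020
DIC = CA / (α₁ + 2α₂) = 1.29 / 0.9020 = 1.43 mmol/kg

DIC = 1.43 mmol/kg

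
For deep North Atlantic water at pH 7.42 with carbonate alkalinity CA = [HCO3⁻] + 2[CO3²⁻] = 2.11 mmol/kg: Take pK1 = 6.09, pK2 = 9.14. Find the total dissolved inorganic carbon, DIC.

CA = [HCO3⁻] + 2[CO3²⁻] = (α₁ + 2α₂)·DIC
At pH 7.42: [H⁺]/K1 = 10^-1.33 = 0.046774, K2/[H⁺] = 10^-1.72 = 0.019055
α₁ = 1/(1 + 0.046774 + 0.019055) = 1/1.0658 = 0.9382; α₂ = α₁·K2/[H⁺] = 0.01788
α₁ + 2α₂ = 0.9740
DIC = CA / (α₁ + 2α₂) = 2.11 / 0.9740 = 2.17 mmol/kg

DIC = 2.17 mmol/kg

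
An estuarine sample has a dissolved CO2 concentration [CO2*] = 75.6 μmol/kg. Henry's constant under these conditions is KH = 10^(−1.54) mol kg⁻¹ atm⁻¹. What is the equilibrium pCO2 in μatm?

pCO2 = 2620 μatm

KH = 10^(−1.54) = 2.884×10^-2 mol kg⁻¹ atm⁻¹
pCO2 = [CO2*]/KH = 75.6×10^-6 / 2.884×10^-2 = 2.62×10^-3 atm = 2620 μatm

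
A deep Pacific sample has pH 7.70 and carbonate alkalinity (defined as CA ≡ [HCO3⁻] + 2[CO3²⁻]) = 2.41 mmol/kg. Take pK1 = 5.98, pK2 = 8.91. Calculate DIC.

DIC = 2.32 mmol/kg

CA = [HCO3⁻] + 2[CO3²⁻] = (α₁ + 2α₂)·DIC
At pH 7.70: [H⁺]/K1 = 10^-1.72 = 0.019055, K2/[H⁺] = 10^-1.21 = 0.061660
α₁ = 1/(1 + 0.019055 + 0.061660) = 1/1.0807 = 0.9253; α₂ = α₁·K2/[H⁺] = 0.05705
α₁ + 2α₂ = 1.0394
DIC = CA / (α₁ + 2α₂) = 2.41 / 1.0394 = 2.32 mmol/kg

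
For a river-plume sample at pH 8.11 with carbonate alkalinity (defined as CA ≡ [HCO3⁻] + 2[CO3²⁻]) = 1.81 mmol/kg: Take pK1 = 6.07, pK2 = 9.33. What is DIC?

DIC = 1.73 mmol/kg

CA = [HCO3⁻] + 2[CO3²⁻] = (α₁ + 2α₂)·DIC
At pH 8.11: [H⁺]/K1 = 10^-2.04 = 0.0091201, K2/[H⁺] = 10^-1.22 = 0.060256
α₁ = 1/(1 + 0.0091201 + 0.060256) = 1/1.0694 = 0.9351; α₂ = α₁·K2/[H⁺] = 0.05635
α₁ + 2α₂ = 1.0478
DIC = CA / (α₁ + 2α₂) = 1.81 / 1.0478 = 1.73 mmol/kg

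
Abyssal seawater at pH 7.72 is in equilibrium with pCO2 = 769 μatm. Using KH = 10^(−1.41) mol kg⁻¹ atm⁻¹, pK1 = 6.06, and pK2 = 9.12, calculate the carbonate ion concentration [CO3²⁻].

[CO3²⁻] = 0.0544 mmol/kg

[CO2*] = KH · pCO2 = 10^(−1.41) × 769×10^-6 = 2.992×10^-5 mol/kg
α₀ = 1/(1 + K1/[H⁺] + K1K2/[H⁺]²) = 1/(1 + 10^+1.66 + 10^+0.26) = 0.02061
DIC = [CO2*]/α₀ = 2.992×10^-5 / 0.02061 = 1.452 mmol/kg
[CO3²⁻] = α₂·DIC; α₂ = 0.03750, so [CO3²⁻] = 0.03750 × 1.452 = 0.0544 mmol/kg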